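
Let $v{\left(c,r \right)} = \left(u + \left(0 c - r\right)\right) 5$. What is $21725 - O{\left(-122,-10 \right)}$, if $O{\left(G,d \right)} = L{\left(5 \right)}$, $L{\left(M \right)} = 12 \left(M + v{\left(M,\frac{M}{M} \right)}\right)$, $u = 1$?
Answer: $21665$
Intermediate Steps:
$v{\left(c,r \right)} = 5 - 5 r$ ($v{\left(c,r \right)} = \left(1 + \left(0 c - r\right)\right) 5 = \left(1 + \left(0 - r\right)\right) 5 = \left(1 - r\right) 5 = 5 - 5 r$)
$L{\left(M \right)} = 12 M$ ($L{\left(M \right)} = 12 \left(M + \left(5 - 5 \frac{M}{M}\right)\right) = 12 \left(M + \left(5 - 5\right)\right) = 12 \left(M + 0\right) = 12 M$)
$O{\left(G,d \right)} = 60$ ($O{\left(G,d \right)} = 12 \cdot 5 = 60$)
$21725 - O{\left(-122,-10 \right)} = 21725 - 60 = 21665$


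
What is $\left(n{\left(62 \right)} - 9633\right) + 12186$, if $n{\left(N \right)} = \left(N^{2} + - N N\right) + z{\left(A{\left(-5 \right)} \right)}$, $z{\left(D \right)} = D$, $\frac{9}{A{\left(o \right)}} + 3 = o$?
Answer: $\frac{20415}{8} \approx 2551.9$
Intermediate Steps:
$A{\left(o \right)} = \frac{9}{-3 + o}$
$n{\left(N \right)} = - \frac{9}{8}$ ($n{\left(N \right)} = \left(N^{2} + - N N\right) + \frac{9}{-3 - 5} = \left(N^{2} - N^{2}\right) + \frac{9}{-8} = 0 + 9 \left(- \frac{1}{8}\right) = 0 - \frac{9}{8} = - \frac{9}{8}$)
$\left(n{\left(62 \right)} - 9633\right) + 12186 = \left(- \frac{9}{8} - 9633\right) + 12186 = - \frac{77073}{8} + 12186 = \frac{20415}{8}$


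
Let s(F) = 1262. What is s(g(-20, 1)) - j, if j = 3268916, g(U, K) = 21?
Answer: -3267654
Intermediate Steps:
s(g(-20, 1)) - j = 1262 - 1*3268916 = 1262 - 3268916 = -3267654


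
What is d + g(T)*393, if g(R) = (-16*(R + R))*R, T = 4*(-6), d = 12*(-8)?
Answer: -7243872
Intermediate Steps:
d = -96
T = -24
g(R) = -32*R² (g(R) = (-32*R)*R = -32*R²)
d + g(T)*393 = -96 - 32*(-24)²*393 = -96 - 32*576*393 = -96 - 18432*393 = -96 - 7243776 = -7243872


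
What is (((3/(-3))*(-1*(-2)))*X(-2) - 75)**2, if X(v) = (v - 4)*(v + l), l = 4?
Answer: 2601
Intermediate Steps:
X(v) = (-4 + v)*(4 + v) (X(v) = (v - 4)*(v + 4) = (-4 + v)*(4 + v))
(((3/(-3))*(-1*(-2)))*X(-2) - 75)**2 = (((3/(-3))*(-1*(-2)))*(-16 + (-2)**2) - 75)**2 = (((3*(-1/3))*2)*(-16 + 4) - 75)**2 = (-1*2*(-12) - 75)**2 = (-2*(-12) - 75)**2 = (24 - 75)**2 = (-51)**2 = 2601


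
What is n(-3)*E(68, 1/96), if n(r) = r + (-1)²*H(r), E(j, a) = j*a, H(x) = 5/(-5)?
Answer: -17/6 ≈ -2.8333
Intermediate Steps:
H(x) = -1 (H(x) = 5*(-⅕) = -1)
E(j, a) = a*j
n(r) = -1 + r (n(r) = r + (-1)²*(-1) = r + 1*(-1) = r - 1 = -1 + r)
n(-3)*E(68, 1/96) = (-1 - 3)*(68/96) = -68/24 = -4*17/24 = -17/6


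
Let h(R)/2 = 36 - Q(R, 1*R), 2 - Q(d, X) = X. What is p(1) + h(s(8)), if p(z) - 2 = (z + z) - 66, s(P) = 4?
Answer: 14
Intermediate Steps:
p(z) = -64 + 2*z (p(z) = 2 + ((z + z) - 66) = 2 + (2*z - 66) = 2 + (-66 + 2*z) = -64 + 2*z)
Q(d, X) = 2 - X
h(R) = 68 + 2*R (h(R) = 2*(36 - (2 - R)) = 2*(36 + (-2 + R)) = 2*(34 + R) = 68 + 2*R)
p(1) + h(s(8)) = (-64 + 2*1) + (68 + 2*4) = (-64 + 2) + (68 + 8) = -62 + 76 = 14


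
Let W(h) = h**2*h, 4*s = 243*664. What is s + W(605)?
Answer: 221485463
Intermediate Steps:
s = 40338 (s = (243*664)/4 = (1/4)*161352 = 40338)
W(h) = h**3
s + W(605) = 40338 + 605**3 = 40338 + 221445125 = 221485463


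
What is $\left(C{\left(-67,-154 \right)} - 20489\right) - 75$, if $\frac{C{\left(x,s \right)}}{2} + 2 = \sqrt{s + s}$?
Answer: $-20568 + 4 i \sqrt{77} \approx -20568.0 + 35.1 i$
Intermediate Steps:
$C{\left(x,s \right)} = -4 + 2 \sqrt{2} \sqrt{s}$ ($C{\left(x,s \right)} = -4 + 2 \sqrt{s + s} = -4 + 2 \sqrt{2 s} = -4 + 2 \sqrt{2} \sqrt{s}$)
$\left(C{\left(-67,-154 \right)} - 20489\right) - 75 = \left(\left(-4 + 2 \sqrt{2} \sqrt{-154}\right) - 20489\right) - 75 = \left(\left(-4 + 2 \sqrt{2} i \sqrt{154}\right) - 20489\right) - 75 = \left(\left(-4 + 4 i \sqrt{77}\right) - 20489\right) - 75 = \left(-20493 + 4 i \sqrt{77}\right) - 75 = -20568 + 4 i \sqrt{77}$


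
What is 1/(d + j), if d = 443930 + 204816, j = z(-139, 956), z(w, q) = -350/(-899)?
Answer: 899/583223004 ≈ 1.5414e-6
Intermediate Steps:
z(w, q) = 350/899 (z(w, q) = -350*(-1/899) = 350/899)
j = 350/899 ≈ 0.38932
d = 648746
1/(d + j) = 1/(648746 + 350/899) = 1/(583223004/899) = 899/583223004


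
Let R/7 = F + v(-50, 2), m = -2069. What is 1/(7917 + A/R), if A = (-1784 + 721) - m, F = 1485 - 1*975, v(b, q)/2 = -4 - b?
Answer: 2107/16681622 ≈ 0.00012631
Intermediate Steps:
v(b, q) = -8 - 2*b (v(b, q) = 2*(-4 - b) = -8 - 2*b)
F = 510 (F = 1485 - 975 = 510)
A = 1006 (A = (-1784 + 721) - 1*(-2069) = -1063 + 2069 = 1006)
R = 4214 (R = 7*(510 + (-8 - 2*(-50))) = 7*(510 + (-8 + 100)) = 7*(510 + 92) = 7*602 = 4214)
1/(7917 + A/R) = 1/(7917 + 1006/4214) = 1/(7917 + 1006*(1/4214)) = 1/(7917 + 503/2107) = 1/(16681622/2107) = 2107/16681622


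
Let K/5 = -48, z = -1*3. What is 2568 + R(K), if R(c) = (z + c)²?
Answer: 61617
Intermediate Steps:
z = -3
K = -240 (K = 5*(-48) = -240)
R(c) = (-3 + c)²
2568 + R(K) = 2568 + (-3 - 240)² = 2568 + (-243)² = 2568 + 59049 = 61617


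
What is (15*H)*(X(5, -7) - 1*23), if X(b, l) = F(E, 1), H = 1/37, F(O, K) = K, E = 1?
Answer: -330/37 ≈ -8.9189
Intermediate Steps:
H = 1/37 ≈ 0.027027
X(b, l) = 1
(15*H)*(X(5, -7) - 1*23) = (15*(1/37))*(1 - 1*23) = 15*(1 - 23)/37 = (15/37)*(-22) = -330/37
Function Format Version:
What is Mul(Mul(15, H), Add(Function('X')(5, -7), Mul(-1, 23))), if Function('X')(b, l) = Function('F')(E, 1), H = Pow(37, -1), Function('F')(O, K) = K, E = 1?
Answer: Rational(-330, 37) ≈ -8.9189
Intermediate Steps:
H = Rational(1, 37) ≈ 0.027027
Function('X')(b, l) = 1
Mul(Mul(15, H), Add(Function('X')(5, -7), Mul(-1, 23))) = Mul(Mul(15, Rational(1, 37)), Add(1, Mul(-1, 23))) = Mul(Rational(15, 37), Add(1, -23)) = Mul(Rational(15, 37), -22) = Rational(-330, 37)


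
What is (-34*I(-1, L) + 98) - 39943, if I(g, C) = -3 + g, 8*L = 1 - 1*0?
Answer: -39709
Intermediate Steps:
L = ⅛ (L = (1 - 1*0)/8 = (1 + 0)/8 = (⅛)*1 = ⅛ ≈ 0.12500)
(-34*I(-1, L) + 98) - 39943 = (-34*(-3 - 1) + 98) - 39943 = (-34*(-4) + 98) - 39943 = (136 + 98) - 39943 = 234 - 39943 = -39709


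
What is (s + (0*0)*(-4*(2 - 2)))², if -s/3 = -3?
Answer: 81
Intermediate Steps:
s = 9 (s = -3*(-3) = 9)
(s + (0*0)*(-4*(2 - 2)))² = (9 + (0*0)*(-4*(2 - 2)))² = (9 + 0*(-4*0))² = (9 + 0*0)² = (9 + 0)² = 9² = 81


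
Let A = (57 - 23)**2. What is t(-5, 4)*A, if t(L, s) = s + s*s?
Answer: 23120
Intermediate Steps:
t(L, s) = s + s**2
A = 1156 (A = 34**2 = 1156)
t(-5, 4)*A = (4*(1 + 4))*1156 = (4*5)*1156 = 20*1156 = 23120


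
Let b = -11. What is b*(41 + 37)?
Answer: -858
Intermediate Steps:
b*(41 + 37) = -11*(41 + 37) = -11*78 = -858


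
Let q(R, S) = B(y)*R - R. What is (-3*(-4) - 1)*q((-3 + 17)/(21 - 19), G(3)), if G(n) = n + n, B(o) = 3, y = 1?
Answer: 154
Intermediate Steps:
G(n) = 2*n
q(R, S) = 2*R (q(R, S) = 3*R - R = 2*R)
(-3*(-4) - 1)*q((-3 + 17)/(21 - 19), G(3)) = (-3*(-4) - 1)*(2*((-3 + 17)/(21 - 19))) = (12 - 1)*(2*(14/2)) = 11*(2*(14*(½))) = 11*(2*7) = 11*14 = 154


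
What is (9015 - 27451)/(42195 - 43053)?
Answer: 838/39 ≈ 21.487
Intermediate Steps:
(9015 - 27451)/(42195 - 43053) = -18436/(-858) = -18436*(-1/858) = 838/39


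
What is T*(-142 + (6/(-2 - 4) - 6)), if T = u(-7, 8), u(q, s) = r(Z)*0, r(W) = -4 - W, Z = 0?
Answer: 0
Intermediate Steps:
u(q, s) = 0 (u(q, s) = (-4 - 1*0)*0 = (-4 + 0)*0 = -4*0 = 0)
T = 0
T*(-142 + (6/(-2 - 4) - 6)) = 0*(-142 + (6/(-2 - 4) - 6)) = 0*(-142 + (6/(-6) - 6)) = 0*(-142 + (6*(-1/6) - 6)) = 0*(-142 + (-1 - 6)) = 0*(-142 - 7) = 0*(-149) = 0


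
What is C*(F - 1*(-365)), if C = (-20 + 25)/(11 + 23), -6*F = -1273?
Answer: 17315/204 ≈ 84.877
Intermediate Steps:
F = 1273/6 (F = -⅙*(-1273) = 1273/6 ≈ 212.17)
C = 5/34 ≈ 0.14706
C*(F - 1*(-365)) = 5*(1273/6 - 1*(-365))/34 = 5*(1273/6 + 365)/34 = (5/34)*(3463/6) = 17315/204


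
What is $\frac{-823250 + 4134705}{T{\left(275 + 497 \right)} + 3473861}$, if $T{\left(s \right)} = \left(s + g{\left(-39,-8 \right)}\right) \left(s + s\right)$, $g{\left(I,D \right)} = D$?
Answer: $\frac{3311455}{4653477} \approx 0.71161$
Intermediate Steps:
$T{\left(s \right)} = 2 s \left(-8 + s\right)$ ($T{\left(s \right)} = \left(s - 8\right) \left(s + s\right) = \left(-8 + s\right) 2 s = 2 s \left(-8 + s\right)$)
$\frac{-823250 + 4134705}{T{\left(275 + 497 \right)} + 3473861} = \frac{-823250 + 4134705}{2 \left(275 + 497\right) \left(-8 + \left(275 + 497\right)\right) + 3473861} = \frac{3311455}{2 \cdot 772 \left(-8 + 772\right) + 3473861} = \frac{3311455}{2 \cdot 772 \cdot 764 + 3473861} = \frac{3311455}{1179616 + 3473861} = \frac{3311455}{4653477}$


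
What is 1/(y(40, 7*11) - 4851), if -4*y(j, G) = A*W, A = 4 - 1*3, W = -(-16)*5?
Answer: -1/4871 ≈ -0.00020530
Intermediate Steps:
W = 80 (W = -4*(-20) = 80)
A = 1 (A = 4 - 3 = 1)
y(j, G) = -20 (y(j, G) = -80/4 = -¼*80 = -20)
1/(y(40, 7*11) - 4851) = 1/(-20 - 4851) = 1/(-4871) = -1/4871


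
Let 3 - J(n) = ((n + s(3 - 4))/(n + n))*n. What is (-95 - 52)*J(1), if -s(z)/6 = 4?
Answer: -4263/2 ≈ -2131.5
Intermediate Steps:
s(z) = -24 (s(z) = -6*4 = -24)
J(n) = 15 - n/2 (J(n) = 3 - (n - 24)/(n + n)*n = 3 - (-24 + n)/((2*n))*n = 3 - (-24 + n)*(1/(2*n))*n = 3 - (-24 + n)/(2*n)*n = 3 - (-12 + n/2) = 3 + (12 - n/2) = 15 - n/2)
(-95 - 52)*J(1) = (-95 - 52)*(15 - 1/2*1) = -147*(15 - 1/2) = -147*29/2 = -4263/2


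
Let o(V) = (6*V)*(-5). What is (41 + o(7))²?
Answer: 28561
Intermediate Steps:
o(V) = -30*V
(41 + o(7))² = (41 - 30*7)² = (41 - 210)² = (-169)² = 28561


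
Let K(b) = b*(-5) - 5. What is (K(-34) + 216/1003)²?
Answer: 27460135521/1006009 ≈ 27296.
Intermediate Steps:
K(b) = -5 - 5*b (K(b) = -5*b - 5 = -5 - 5*b)
(K(-34) + 216/1003)² = ((-5 - 5*(-34)) + 216/1003)² = ((-5 + 170) + 216*(1/1003))² = (165 + 216/1003)² = (165711/1003)² = 27460135521/1006009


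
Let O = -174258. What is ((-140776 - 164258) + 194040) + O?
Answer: -285252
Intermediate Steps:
((-140776 - 164258) + 194040) + O = ((-140776 - 164258) + 194040) - 174258 = (-305034 + 194040) - 174258 = -110994 - 174258 = -285252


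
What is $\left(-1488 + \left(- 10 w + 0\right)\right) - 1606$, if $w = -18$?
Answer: $-2914$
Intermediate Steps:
$\left(-1488 + \left(- 10 w + 0\right)\right) - 1606 = \left(-1488 + \left(\left(-10\right) \left(-18\right) + 0\right)\right) - 1606 = \left(-1488 + \left(180 + 0\right)\right) - 1606 = \left(-1488 + 180\right) - 1606 = -1308 - 1606 = -2914$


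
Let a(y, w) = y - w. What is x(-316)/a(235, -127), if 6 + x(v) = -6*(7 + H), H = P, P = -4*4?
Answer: 24/181 ≈ 0.13260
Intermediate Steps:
P = -16
H = -16
x(v) = 48 (x(v) = -6 - 6*(7 - 16) = -6 - 6*(-9) = -6 + 54 = 48)
x(-316)/a(235, -127) = 48/(235 - 1*(-127)) = 48/(235 + 127) = 48/362 = 48*(1/362) = 24/181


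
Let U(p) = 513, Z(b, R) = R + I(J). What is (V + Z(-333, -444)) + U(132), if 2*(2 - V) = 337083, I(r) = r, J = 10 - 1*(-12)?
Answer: -336897/2 ≈ -1.6845e+5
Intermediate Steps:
J = 22 (J = 10 + 12 = 22)
V = -337079/2 (V = 2 - ½*337083 = 2 - 337083/2 = -337079/2 ≈ -1.6854e+5)
Z(b, R) = 22 + R (Z(b, R) = R + 22 = 22 + R)
(V + Z(-333, -444)) + U(132) = (-337079/2 + (22 - 444)) + 513 = (-337079/2 - 422) + 513 = -337923/2 + 513 = -336897/2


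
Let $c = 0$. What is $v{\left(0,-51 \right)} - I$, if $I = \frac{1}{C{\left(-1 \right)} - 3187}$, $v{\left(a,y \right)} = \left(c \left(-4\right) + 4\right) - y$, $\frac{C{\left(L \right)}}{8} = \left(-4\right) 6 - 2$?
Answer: $\frac{186726}{3395} \approx 55.0$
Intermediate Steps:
$C{\left(L \right)} = -208$ ($C{\left(L \right)} = 8 \left(\left(-4\right) 6 - 2\right) = 8 \left(-24 - 2\right) = 8 \left(-26\right) = -208$)
$v{\left(a,y \right)} = 4 - y$ ($v{\left(a,y \right)} = \left(0 \left(-4\right) + 4\right) - y = \left(0 + 4\right) - y = 4 - y$)
$I = - \frac{1}{3395}$ ($I = \frac{1}{-208 - 3187} = \frac{1}{-3395} = - \frac{1}{3395} \approx -0.00029455$)
$v{\left(0,-51 \right)} - I = \left(4 - -51\right) - - \frac{1}{3395} = \left(4 + 51\right) + \frac{1}{3395} = 55 + \frac{1}{3395} = \frac{186726}{3395}$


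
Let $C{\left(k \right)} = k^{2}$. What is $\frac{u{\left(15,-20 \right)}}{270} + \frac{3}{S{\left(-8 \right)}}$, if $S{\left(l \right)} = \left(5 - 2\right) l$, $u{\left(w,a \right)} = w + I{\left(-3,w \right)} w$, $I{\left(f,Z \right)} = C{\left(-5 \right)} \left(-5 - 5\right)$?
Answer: $- \frac{335}{24} \approx -13.958$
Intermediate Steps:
$I{\left(f,Z \right)} = -250$ ($I{\left(f,Z \right)} = \left(-5\right)^{2} \left(-5 - 5\right) = 25 \left(-10\right) = -250$)
$u{\left(w,a \right)} = - 249 w$ ($u{\left(w,a \right)} = w - 250 w = - 249 w$)
$S{\left(l \right)} = 3 l$
$\frac{u{\left(15,-20 \right)}}{270} + \frac{3}{S{\left(-8 \right)}} = \frac{\left(-249\right) 15}{270} + \frac{3}{3 \left(-8\right)} = \left(-3735\right) \frac{1}{270} + \frac{3}{-24} = - \frac{83}{6} + 3 \left(- \frac{1}{24}\right) = - \frac{83}{6} - \frac{1}{8} = - \frac{335}{24}$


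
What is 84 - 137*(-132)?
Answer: 18168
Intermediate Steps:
84 - 137*(-132) = 84 + 18084 = 18168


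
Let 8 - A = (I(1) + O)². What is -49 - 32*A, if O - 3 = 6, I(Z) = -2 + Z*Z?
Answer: 1743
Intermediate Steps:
I(Z) = -2 + Z²
O = 9 (O = 3 + 6 = 9)
A = -56 (A = 8 - ((-2 + 1²) + 9)² = 8 - ((-2 + 1) + 9)² = 8 - (-1 + 9)² = 8 - 1*8² = 8 - 1*64 = 8 - 64 = -56)
-49 - 32*A = -49 - 32*(-56) = -49 + 1792 = 1743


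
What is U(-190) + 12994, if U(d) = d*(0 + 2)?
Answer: 12614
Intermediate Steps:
U(d) = 2*d (U(d) = d*2 = 2*d)
U(-190) + 12994 = 2*(-190) + 12994 = -380 + 12994 = 12614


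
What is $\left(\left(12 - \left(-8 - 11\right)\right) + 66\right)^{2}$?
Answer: $9409$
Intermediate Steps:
$\left(\left(12 - \left(-8 - 11\right)\right) + 66\right)^{2} = \left(\left(12 - -19\right) + 66\right)^{2} = \left(\left(12 + 19\right) + 66\right)^{2} = \left(31 + 66\right)^{2} = 97^{2} = 9409$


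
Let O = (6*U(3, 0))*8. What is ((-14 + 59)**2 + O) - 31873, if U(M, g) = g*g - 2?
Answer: -29944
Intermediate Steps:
U(M, g) = -2 + g**2 (U(M, g) = g**2 - 2 = -2 + g**2)
O = -96 (O = (6*(-2 + 0**2))*8 = (6*(-2 + 0))*8 = (6*(-2))*8 = -12*8 = -96)
((-14 + 59)**2 + O) - 31873 = ((-14 + 59)**2 - 96) - 31873 = (45**2 - 96) - 31873 = (2025 - 96) - 31873 = 1929 - 31873 = -29944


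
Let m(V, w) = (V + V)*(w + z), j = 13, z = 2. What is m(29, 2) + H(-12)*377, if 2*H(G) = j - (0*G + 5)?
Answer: 1740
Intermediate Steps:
m(V, w) = 2*V*(2 + w) (m(V, w) = (V + V)*(w + 2) = (2*V)*(2 + w) = 2*V*(2 + w))
H(G) = 4 (H(G) = (13 - (0*G + 5))/2 = (13 - (0 + 5))/2 = (13 - 1*5)/2 = (13 - 5)/2 = (½)*8 = 4)
m(29, 2) + H(-12)*377 = 2*29*(2 + 2) + 4*377 = 2*29*4 + 1508 = 232 + 1508 = 1740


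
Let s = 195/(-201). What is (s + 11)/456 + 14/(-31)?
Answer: -16954/39463 ≈ -0.42962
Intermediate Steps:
s = -65/67 (s = 195*(-1/201) = -65/67 ≈ -0.97015)
(s + 11)/456 + 14/(-31) = (-65/67 + 11)/456 + 14/(-31) = (672/67)*(1/456) + 14*(-1/31) = 28/1273 - 14/31 = -16954/39463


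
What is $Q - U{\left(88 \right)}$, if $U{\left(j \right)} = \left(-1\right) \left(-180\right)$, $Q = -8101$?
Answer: $-8281$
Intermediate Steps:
$U{\left(j \right)} = 180$
$Q - U{\left(88 \right)} = -8101 - 180 = -8281$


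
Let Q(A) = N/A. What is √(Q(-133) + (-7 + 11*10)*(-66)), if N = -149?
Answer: I*√120230005/133 ≈ 82.443*I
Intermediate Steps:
Q(A) = -149/A
√(Q(-133) + (-7 + 11*10)*(-66)) = √(-149/(-133) + (-7 + 11*10)*(-66)) = √(-149*(-1/133) + (-7 + 110)*(-66)) = √(149/133 + 103*(-66)) = √(149/133 - 6798) = √(-903985/133) = I*√120230005/133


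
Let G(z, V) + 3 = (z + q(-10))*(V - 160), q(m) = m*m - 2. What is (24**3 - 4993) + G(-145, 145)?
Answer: 9533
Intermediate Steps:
q(m) = -2 + m**2 (q(m) = m**2 - 2 = -2 + m**2)
G(z, V) = -3 + (-160 + V)*(98 + z) (G(z, V) = -3 + (z + (-2 + (-10)**2))*(V - 160) = -3 + (z + (-2 + 100))*(-160 + V) = -3 + (z + 98)*(-160 + V) = -3 + (98 + z)*(-160 + V) = -3 + (-160 + V)*(98 + z))
(24**3 - 4993) + G(-145, 145) = (24**3 - 4993) + (-15683 - 160*(-145) + 98*145 + 145*(-145)) = (13824 - 4993) + (-15683 + 23200 + 14210 - 21025) = 8831 + 702 = 9533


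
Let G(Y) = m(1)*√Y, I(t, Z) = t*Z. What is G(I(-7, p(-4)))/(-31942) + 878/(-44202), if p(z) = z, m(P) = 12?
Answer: -439/22101 - 12*√7/15971 ≈ -0.021851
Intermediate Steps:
I(t, Z) = Z*t
G(Y) = 12*√Y
G(I(-7, p(-4)))/(-31942) + 878/(-44202) = (12*√(-4*(-7)))/(-31942) + 878/(-44202) = (12*√28)*(-1/31942) + 878*(-1/44202) = (12*(2*√7))*(-1/31942) - 439/22101 = (24*√7)*(-1/31942) - 439/22101 = -12*√7/15971 - 439/22101 = -439/22101 - 12*√7/15971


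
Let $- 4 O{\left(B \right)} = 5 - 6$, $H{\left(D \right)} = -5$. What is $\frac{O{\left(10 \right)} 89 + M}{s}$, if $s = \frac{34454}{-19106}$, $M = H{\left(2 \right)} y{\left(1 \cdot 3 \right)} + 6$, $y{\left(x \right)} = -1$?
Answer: $- \frac{181507}{9844} \approx -18.438$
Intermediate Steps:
$O{\left(B \right)} = \frac{1}{4}$ ($O{\left(B \right)} = - \frac{5 - 6}{4} = \left(- \frac{1}{4}\right) \left(-1\right) = \frac{1}{4}$)
$M = 11$ ($M = \left(-5\right) \left(-1\right) + 6 = 5 + 6 = 11$)
$s = - \frac{17227}{9553}$ ($s = 34454 \left(- \frac{1}{19106}\right) = - \frac{17227}{9553} \approx -1.8033$)
$\frac{O{\left(10 \right)} 89 + M}{s} = \frac{\frac{1}{4} \cdot 89 + 11}{- \frac{17227}{9553}} = \left(\frac{89}{4} + 11\right) \left(- \frac{9553}{17227}\right) = \frac{133}{4} \left(- \frac{9553}{17227}\right) = - \frac{181507}{9844}$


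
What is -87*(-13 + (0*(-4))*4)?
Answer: 1131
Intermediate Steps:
-87*(-13 + (0*(-4))*4) = -87*(-13 + 0*4) = -87*(-13 + 0) = -87*(-13) = 1131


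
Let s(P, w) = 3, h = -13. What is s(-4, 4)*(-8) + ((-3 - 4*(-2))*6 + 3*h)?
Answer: -33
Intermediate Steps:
s(-4, 4)*(-8) + ((-3 - 4*(-2))*6 + 3*h) = 3*(-8) + ((-3 - 4*(-2))*6 + 3*(-13)) = -24 + ((-3 + 8)*6 - 39) = -24 + (5*6 - 39) = -24 + (30 - 39) = -24 - 9 = -33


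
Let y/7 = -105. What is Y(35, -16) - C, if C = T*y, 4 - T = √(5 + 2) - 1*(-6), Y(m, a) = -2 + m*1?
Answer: -1437 - 735*√7 ≈ -3381.6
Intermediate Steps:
y = -735 (y = 7*(-105) = -735)
Y(m, a) = -2 + m
T = -2 - √7 (T = 4 - (√(5 + 2) - 1*(-6)) = 4 - (√7 + 6) = 4 - (6 + √7) = 4 + (-6 - √7) = -2 - √7 ≈ -4.6458)
C = 1470 + 735*√7 (C = (-2 - √7)*(-735) = 1470 + 735*√7 ≈ 3414.6)
Y(35, -16) - C = (-2 + 35) - (1470 + 735*√7) = 33 + (-1470 - 735*√7) = -1437 - 735*√7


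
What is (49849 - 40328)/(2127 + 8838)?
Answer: 9521/10965 ≈ 0.86831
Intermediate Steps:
(49849 - 40328)/(2127 + 8838) = 9521/10965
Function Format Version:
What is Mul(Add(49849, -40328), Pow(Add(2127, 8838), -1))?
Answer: Rational(9521, 10965) ≈ 0.86831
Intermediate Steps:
Mul(Add(49849, -40328), Pow(Add(2127, 8838), -1)) = Mul(9521, Pow(10965, -1)) = Mul(9521, Rational(1, 10965)) = Rational(9521, 10965)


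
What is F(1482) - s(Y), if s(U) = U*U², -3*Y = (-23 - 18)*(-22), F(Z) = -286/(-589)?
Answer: 432249913634/15903 ≈ 2.7180e+7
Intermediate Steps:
F(Z) = 286/589 (F(Z) = -286*(-1/589) = 286/589)
Y = -902/3 (Y = -(-23 - 18)*(-22)/3 = -(-41)*(-22)/3 = -⅓*902 = -902/3 ≈ -300.67)
s(U) = U³
F(1482) - s(Y) = 286/589 - (-902/3)³ = 286/589 - 1*(-733870808/27) = 286/589 + 733870808/27 = 432249913634/15903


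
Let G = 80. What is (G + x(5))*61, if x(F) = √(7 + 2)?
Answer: 5063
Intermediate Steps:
x(F) = 3 (x(F) = √9 = 3)
(G + x(5))*61 = (80 + 3)*61 = 83*61 = 5063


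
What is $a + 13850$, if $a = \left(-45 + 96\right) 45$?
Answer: $16145$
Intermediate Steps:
$a = 2295$ ($a = 51 \cdot 45 = 2295$)
$a + 13850 = 2295 + 13850 = 16145$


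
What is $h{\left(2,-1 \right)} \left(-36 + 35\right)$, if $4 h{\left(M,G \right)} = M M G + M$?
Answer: $\frac{1}{2} \approx 0.5$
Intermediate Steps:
$h{\left(M,G \right)} = \frac{M}{4} + \frac{G M^{2}}{4}$ ($h{\left(M,G \right)} = \frac{M M G + M}{4} = \frac{M^{2} G + M}{4} = \frac{G M^{2} + M}{4} = \frac{M + G M^{2}}{4} = \frac{M}{4} + \frac{G M^{2}}{4}$)
$h{\left(2,-1 \right)} \left(-36 + 35\right) = \frac{1}{4} \cdot 2 \left(1 - 2\right) \left(-36 + 35\right) = \frac{1}{4} \cdot 2 \left(1 - 2\right) \left(-1\right) = \frac{1}{4} \cdot 2 \left(-1\right) \left(-1\right) = \left(- \frac{1}{2}\right) \left(-1\right) = \frac{1}{2}$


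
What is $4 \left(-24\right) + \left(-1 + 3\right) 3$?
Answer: $-90$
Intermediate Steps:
$4 \left(-24\right) + \left(-1 + 3\right) 3 = -96 + 2 \cdot 3 = -96 + 6 = -90$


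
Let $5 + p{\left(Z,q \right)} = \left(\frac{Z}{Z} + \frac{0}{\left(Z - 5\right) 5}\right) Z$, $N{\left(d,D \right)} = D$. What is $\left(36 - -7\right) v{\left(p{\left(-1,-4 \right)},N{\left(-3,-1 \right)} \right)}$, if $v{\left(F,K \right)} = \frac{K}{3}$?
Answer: $- \frac{43}{3} \approx -14.333$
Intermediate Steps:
$p{\left(Z,q \right)} = -5 + Z$ ($p{\left(Z,q \right)} = -5 + \left(\frac{Z}{Z} + \frac{0}{\left(Z - 5\right) 5}\right) Z = -5 + \left(1 + \frac{0}{\left(-5 + Z\right) 5}\right) Z = -5 + \left(1 + \frac{0}{-25 + 5 Z}\right) Z = -5 + \left(1 + 0\right) Z = -5 + 1 Z = -5 + Z$)
$v{\left(F,K \right)} = \frac{K}{3}$ ($v{\left(F,K \right)} = K \frac{1}{3} = \frac{K}{3}$)
$\left(36 - -7\right) v{\left(p{\left(-1,-4 \right)},N{\left(-3,-1 \right)} \right)} = \left(36 - -7\right) \frac{1}{3} \left(-1\right) = \left(36 + \left(-10 + 17\right)\right) \left(- \frac{1}{3}\right) = \left(36 + 7\right) \left(- \frac{1}{3}\right) = 43 \left(- \frac{1}{3}\right) = - \frac{43}{3}$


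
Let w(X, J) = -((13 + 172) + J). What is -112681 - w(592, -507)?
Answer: -113003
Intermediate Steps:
w(X, J) = -185 - J (w(X, J) = -(185 + J) = -185 - J)
-112681 - w(592, -507) = -112681 - (-185 - 1*(-507)) = -112681 - (-185 + 507) = -112681 - 1*322 = -112681 - 322 = -113003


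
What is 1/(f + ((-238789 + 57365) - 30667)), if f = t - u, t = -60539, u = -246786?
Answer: -1/25844 ≈ -3.8694e-5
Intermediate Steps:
f = 186247 (f = -60539 - 1*(-246786) = -60539 + 246786 = 186247)
1/(f + ((-238789 + 57365) - 30667)) = 1/(186247 + ((-238789 + 57365) - 30667)) = 1/(186247 + (-181424 - 30667)) = 1/(186247 - 212091) = 1/(-25844) = -1/25844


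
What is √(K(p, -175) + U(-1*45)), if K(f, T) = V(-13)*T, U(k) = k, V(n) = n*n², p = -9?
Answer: √384430 ≈ 620.02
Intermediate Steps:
V(n) = n³
K(f, T) = -2197*T (K(f, T) = (-13)³*T = -2197*T)
√(K(p, -175) + U(-1*45)) = √(-2197*(-175) - 1*45) = √(384475 - 45) = √384430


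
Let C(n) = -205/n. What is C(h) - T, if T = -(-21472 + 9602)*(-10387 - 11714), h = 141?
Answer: 36989780465/141 ≈ 2.6234e+8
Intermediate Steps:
T = -262338870 (T = -(-11870)*(-22101) = -1*262338870 = -262338870)
C(h) - T = -205/141 - 1*(-262338870) = -205*1/141 + 262338870 = -205/141 + 262338870 = 36989780465/141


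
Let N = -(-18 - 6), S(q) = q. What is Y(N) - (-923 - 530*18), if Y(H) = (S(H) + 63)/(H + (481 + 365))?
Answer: 104631/10 ≈ 10463.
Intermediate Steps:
N = 24 (N = -1*(-24) = 24)
Y(H) = (63 + H)/(846 + H) (Y(H) = (H + 63)/(H + (481 + 365)) = (63 + H)/(H + 846) = (63 + H)/(846 + H))
Y(N) - (-923 - 530*18) = (63 + 24)/(846 + 24) - (-923 - 530*18) = 87/870 - (-923 - 9540) = (1/870)*87 - 1*(-10463) = 1/10 + 10463 = 104631/10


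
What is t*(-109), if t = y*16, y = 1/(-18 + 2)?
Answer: 109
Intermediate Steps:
y = -1/16 (y = 1/(-16) = -1/16 ≈ -0.062500)
t = -1 (t = -1/16*16 = -1)
t*(-109) = -1*(-109) = 109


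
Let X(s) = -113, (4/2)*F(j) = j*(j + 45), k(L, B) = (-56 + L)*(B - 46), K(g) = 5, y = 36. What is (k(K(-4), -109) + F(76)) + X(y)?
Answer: 12390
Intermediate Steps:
k(L, B) = (-56 + L)*(-46 + B)
F(j) = j*(45 + j)/2 (F(j) = (j*(j + 45))/2 = (j*(45 + j))/2 = j*(45 + j)/2)
(k(K(-4), -109) + F(76)) + X(y) = ((2576 - 56*(-109) - 46*5 - 109*5) + (½)*76*(45 + 76)) - 113 = ((2576 + 6104 - 230 - 545) + (½)*76*121) - 113 = (7905 + 4598) - 113 = 12503 - 113 = 12390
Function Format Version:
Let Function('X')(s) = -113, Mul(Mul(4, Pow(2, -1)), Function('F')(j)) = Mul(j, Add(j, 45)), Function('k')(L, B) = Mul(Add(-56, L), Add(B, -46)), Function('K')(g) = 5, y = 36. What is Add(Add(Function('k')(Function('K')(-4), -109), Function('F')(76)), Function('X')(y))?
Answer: 12390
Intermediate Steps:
Function('k')(L, B) = Mul(Add(-56, L), Add(-46, B))
Function('F')(j) = Mul(Rational(1, 2), j, Add(45, j)) (Function('F')(j) = Mul(Rational(1, 2), Mul(j, Add(j, 45))) = Mul(Rational(1, 2), Mul(j, Add(45, j))) = Mul(Rational(1, 2), j, Add(45, j)))
Add(Add(Function('k')(Function('K')(-4), -109), Function('F')(76)), Function('X')(y)) = Add(Add(Add(2576, Mul(-56, -109), Mul(-46, 5), Mul(-109, 5)), Mul(Rational(1, 2), 76, Add(45, 76))), -113) = Add(Add(Add(2576, 6104, -230, -545), Mul(Rational(1, 2), 76, 121)), -113) = Add(Add(7905, 4598), -113) = Add(12503, -113) = 12390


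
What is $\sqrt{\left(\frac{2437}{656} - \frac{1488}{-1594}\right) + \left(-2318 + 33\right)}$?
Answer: $\frac{i \sqrt{38958851543259}}{130708} \approx 47.753 i$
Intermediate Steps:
$\sqrt{\left(\frac{2437}{656} - \frac{1488}{-1594}\right) + \left(-2318 + 33\right)} = \sqrt{\left(2437 \cdot \frac{1}{656} - - \frac{744}{797}\right) - 2285} = \sqrt{\left(\frac{2437}{656} + \frac{744}{797}\right) - 2285} = \sqrt{\frac{2430353}{522832} - 2285} = \sqrt{- \frac{1192240767}{522832}} = \frac{i \sqrt{38958851543259}}{130708}$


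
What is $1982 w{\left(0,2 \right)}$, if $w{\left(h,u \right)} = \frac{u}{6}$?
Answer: $\frac{1982}{3} \approx 660.67$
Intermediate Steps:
$w{\left(h,u \right)} = \frac{u}{6}$ ($w{\left(h,u \right)} = u \frac{1}{6} = \frac{u}{6}$)
$1982 w{\left(0,2 \right)} = 1982 \cdot \frac{1}{6} \cdot 2 = 1982 \cdot \frac{1}{3} = \frac{1982}{3}$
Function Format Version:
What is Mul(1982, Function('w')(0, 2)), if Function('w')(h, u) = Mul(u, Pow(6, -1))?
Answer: Rational(1982, 3) ≈ 660.67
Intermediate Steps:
Function('w')(h, u) = Mul(Rational(1, 6), u) (Function('w')(h, u) = Mul(u, Rational(1, 6)) = Mul(Rational(1, 6), u))
Mul(1982, Function('w')(0, 2)) = Mul(1982, Mul(Rational(1, 6), 2)) = Mul(1982, Rational(1, 3)) = Rational(1982, 3)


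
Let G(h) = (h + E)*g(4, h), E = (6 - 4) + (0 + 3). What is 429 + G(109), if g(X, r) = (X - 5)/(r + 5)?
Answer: 428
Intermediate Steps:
E = 5 (E = 2 + 3 = 5)
g(X, r) = (-5 + X)/(5 + r)
G(h) = -1 (G(h) = (h + 5)*((-5 + 4)/(5 + h)) = (5 + h)*(-1/(5 + h)) = -1)
429 + G(109) = 429 - 1 = 428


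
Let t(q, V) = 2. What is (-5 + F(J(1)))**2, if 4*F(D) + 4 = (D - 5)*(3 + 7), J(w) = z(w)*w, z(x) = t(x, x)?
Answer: 729/4 ≈ 182.25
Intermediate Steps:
z(x) = 2
J(w) = 2*w
F(D) = -27/2 + 5*D/2 (F(D) = -1 + ((D - 5)*(3 + 7))/4 = -1 + ((-5 + D)*10)/4 = -1 + (-50 + 10*D)/4 = -1 + (-25/2 + 5*D/2) = -27/2 + 5*D/2)
(-5 + F(J(1)))**2 = (-5 + (-27/2 + 5*(2*1)/2))**2 = (-5 + (-27/2 + (5/2)*2))**2 = (-5 + (-27/2 + 5))**2 = (-5 - 17/2)**2 = (-27/2)**2 = 729/4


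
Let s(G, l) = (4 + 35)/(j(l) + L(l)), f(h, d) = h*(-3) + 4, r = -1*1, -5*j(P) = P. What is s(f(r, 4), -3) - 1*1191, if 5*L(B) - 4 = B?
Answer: -4569/4 ≈ -1142.3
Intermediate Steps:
L(B) = 4/5 + B/5
j(P) = -P/5
r = -1
f(h, d) = 4 - 3*h (f(h, d) = -3*h + 4 = 4 - 3*h)
s(G, l) = 195/4 (s(G, l) = (4 + 35)/(-l/5 + (4/5 + l/5)) = 39/(4/5) = 39*(5/4) = 195/4)
s(f(r, 4), -3) - 1*1191 = 195/4 - 1*1191 = 195/4 - 1191 = -4569/4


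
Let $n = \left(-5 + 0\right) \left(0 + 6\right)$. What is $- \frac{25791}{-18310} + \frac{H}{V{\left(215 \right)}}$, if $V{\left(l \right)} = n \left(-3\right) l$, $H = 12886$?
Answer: $\frac{73499851}{35429850} \approx 2.0745$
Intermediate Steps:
$n = -30$ ($n = \left(-5\right) 6 = -30$)
$V{\left(l \right)} = 90 l$ ($V{\left(l \right)} = \left(-30\right) \left(-3\right) l = 90 l$)
$- \frac{25791}{-18310} + \frac{H}{V{\left(215 \right)}} = - \frac{25791}{-18310} + \frac{12886}{90 \cdot 215} = \left(-25791\right) \left(- \frac{1}{18310}\right) + \frac{12886}{19350} = \frac{25791}{18310} + 12886 \cdot \frac{1}{19350} = \frac{25791}{18310} + \frac{6443}{9675} = \frac{73499851}{35429850}$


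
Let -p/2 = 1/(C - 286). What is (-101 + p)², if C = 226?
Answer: 9174841/900 ≈ 10194.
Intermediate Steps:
p = 1/30 (p = -2/(226 - 286) = -2/(-60) = -2*(-1/60) = 1/30 ≈ 0.033333)
(-101 + p)² = (-101 + 1/30)² = (-3029/30)² = 9174841/900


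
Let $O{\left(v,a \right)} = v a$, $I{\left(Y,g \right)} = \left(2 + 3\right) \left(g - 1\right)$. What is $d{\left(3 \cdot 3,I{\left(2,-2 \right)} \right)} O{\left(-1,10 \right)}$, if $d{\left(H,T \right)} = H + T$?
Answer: $60$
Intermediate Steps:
$I{\left(Y,g \right)} = -5 + 5 g$ ($I{\left(Y,g \right)} = 5 \left(-1 + g\right) = -5 + 5 g$)
$O{\left(v,a \right)} = a v$
$d{\left(3 \cdot 3,I{\left(2,-2 \right)} \right)} O{\left(-1,10 \right)} = \left(3 \cdot 3 + \left(-5 + 5 \left(-2\right)\right)\right) 10 \left(-1\right) = \left(9 - 15\right) \left(-10\right) = \left(-6\right) \left(-10\right) = 60$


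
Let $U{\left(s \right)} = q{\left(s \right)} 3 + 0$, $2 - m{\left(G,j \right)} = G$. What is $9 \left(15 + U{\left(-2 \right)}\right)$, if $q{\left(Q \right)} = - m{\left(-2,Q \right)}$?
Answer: $27$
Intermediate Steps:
$m{\left(G,j \right)} = 2 - G$
$q{\left(Q \right)} = -4$ ($q{\left(Q \right)} = - (2 - -2) = - (2 + 2) = \left(-1\right) 4 = -4$)
$U{\left(s \right)} = -12$ ($U{\left(s \right)} = \left(-4\right) 3 + 0 = -12 + 0 = -12$)
$9 \left(15 + U{\left(-2 \right)}\right) = 9 \left(15 - 12\right) = 9 \cdot 3 = 27$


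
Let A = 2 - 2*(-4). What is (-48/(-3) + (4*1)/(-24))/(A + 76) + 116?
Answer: 59951/516 ≈ 116.18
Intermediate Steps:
A = 10 (A = 2 + 8 = 10)
(-48/(-3) + (4*1)/(-24))/(A + 76) + 116 = (-48/(-3) + (4*1)/(-24))/(10 + 76) + 116 = (-48*(-⅓) + 4*(-1/24))/86 + 116 = (16 - ⅙)/86 + 116 = (1/86)*(95/6) + 116 = 95/516 + 116 = 59951/516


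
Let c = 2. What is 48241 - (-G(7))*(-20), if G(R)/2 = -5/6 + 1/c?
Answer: 144763/3 ≈ 48254.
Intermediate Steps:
G(R) = -⅔ (G(R) = 2*(-5/6 + 1/2) = 2*(-5*⅙ + 1*(½)) = 2*(-⅚ + ½) = 2*(-⅓) = -⅔)
48241 - (-G(7))*(-20) = 48241 - (-1*(-⅔))*(-20) = 48241 - 2*(-20)/3 = 48241 - 1*(-40/3) = 48241 + 40/3 = 144763/3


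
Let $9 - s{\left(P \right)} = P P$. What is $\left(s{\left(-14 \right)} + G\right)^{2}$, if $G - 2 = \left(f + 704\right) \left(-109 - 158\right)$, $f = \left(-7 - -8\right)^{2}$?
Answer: $35502096400$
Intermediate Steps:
$f = 1$ ($f = \left(-7 + 8\right)^{2} = 1^{2} = 1$)
$G = -188233$ ($G = 2 + \left(1 + 704\right) \left(-109 - 158\right) = 2 + 705 \left(-267\right) = 2 - 188235 = -188233$)
$s{\left(P \right)} = 9 - P^{2}$ ($s{\left(P \right)} = 9 - P P = 9 - P^{2}$)
$\left(s{\left(-14 \right)} + G\right)^{2} = \left(\left(9 - \left(-14\right)^{2}\right) - 188233\right)^{2} = \left(\left(9 - 196\right) - 188233\right)^{2} = \left(-187 - 188233\right)^{2} = \left(-188420\right)^{2} = 35502096400$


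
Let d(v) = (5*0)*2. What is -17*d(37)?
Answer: 0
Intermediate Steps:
d(v) = 0 (d(v) = 0*2 = 0)
-17*d(37) = -17*0 = 0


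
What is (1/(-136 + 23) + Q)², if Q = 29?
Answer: 10732176/12769 ≈ 840.49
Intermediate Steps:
(1/(-136 + 23) + Q)² = (1/(-136 + 23) + 29)² = (1/(-113) + 29)² = (-1/113 + 29)² = (3276/113)² = 10732176/12769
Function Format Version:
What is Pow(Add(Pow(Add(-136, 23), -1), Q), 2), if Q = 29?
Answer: Rational(10732176, 12769) ≈ 840.49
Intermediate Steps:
Pow(Add(Pow(Add(-136, 23), -1), Q), 2) = Pow(Add(Pow(Add(-136, 23), -1), 29), 2) = Pow(Add(Pow(-113, -1), 29), 2) = Pow(Add(Rational(-1, 113), 29), 2) = Pow(Rational(3276, 113), 2) = Rational(10732176, 12769)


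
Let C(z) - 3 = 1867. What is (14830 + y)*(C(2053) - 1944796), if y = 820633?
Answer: -1623242784738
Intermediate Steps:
C(z) = 1870 (C(z) = 3 + 1867 = 1870)
(14830 + y)*(C(2053) - 1944796) = (14830 + 820633)*(1870 - 1944796) = 835463*(-1942926) = -1623242784738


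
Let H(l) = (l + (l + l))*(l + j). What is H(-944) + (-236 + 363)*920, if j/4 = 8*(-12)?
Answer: 3877736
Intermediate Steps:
j = -384 (j = 4*(8*(-12)) = 4*(-96) = -384)
H(l) = 3*l*(-384 + l) (H(l) = (l + (l + l))*(l - 384) = (l + 2*l)*(-384 + l) = (3*l)*(-384 + l) = 3*l*(-384 + l))
H(-944) + (-236 + 363)*920 = 3*(-944)*(-384 - 944) + (-236 + 363)*920 = 3*(-944)*(-1328) + 127*920 = 3760896 + 116840 = 3877736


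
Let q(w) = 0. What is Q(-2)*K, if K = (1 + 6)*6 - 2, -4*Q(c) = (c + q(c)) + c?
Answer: 40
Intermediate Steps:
Q(c) = -c/2 (Q(c) = -((c + 0) + c)/4 = -(c + c)/4 = -c/2)
K = 40 (K = 7*6 - 2 = 42 - 2 = 40)
Q(-2)*K = -½*(-2)*40 = 1*40 = 40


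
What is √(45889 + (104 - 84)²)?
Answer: √46289 ≈ 215.15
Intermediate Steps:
√(45889 + (104 - 84)²) = √(45889 + 20²) = √(45889 + 400) = √46289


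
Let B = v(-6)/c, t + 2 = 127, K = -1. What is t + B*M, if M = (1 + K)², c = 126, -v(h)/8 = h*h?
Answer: 125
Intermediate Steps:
v(h) = -8*h² (v(h) = -8*h*h = -8*h²)
t = 125 (t = -2 + 127 = 125)
M = 0 (M = (1 - 1)² = 0² = 0)
B = -16/7 (B = -8*(-6)²/126 = -8*36*(1/126) = -288*1/126 = -16/7 ≈ -2.2857)
t + B*M = 125 - 16/7*0 = 125 + 0 = 125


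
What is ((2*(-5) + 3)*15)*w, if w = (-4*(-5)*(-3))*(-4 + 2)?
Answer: -12600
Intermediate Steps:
w = 120 (w = (20*(-3))*(-2) = -60*(-2) = 120)
((2*(-5) + 3)*15)*w = ((2*(-5) + 3)*15)*120 = ((-10 + 3)*15)*120 = -7*15*120 = -105*120 = -12600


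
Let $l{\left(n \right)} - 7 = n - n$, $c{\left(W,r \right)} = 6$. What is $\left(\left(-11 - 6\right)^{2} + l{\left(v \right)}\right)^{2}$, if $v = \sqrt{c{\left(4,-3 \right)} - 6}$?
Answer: $87616$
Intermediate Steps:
$v = 0$ ($v = \sqrt{6 - 6} = \sqrt{0} = 0$)
$l{\left(n \right)} = 7$ ($l{\left(n \right)} = 7 + \left(n - n\right) = 7 + 0 = 7$)
$\left(\left(-11 - 6\right)^{2} + l{\left(v \right)}\right)^{2} = \left(\left(-11 - 6\right)^{2} + 7\right)^{2} = \left(\left(-17\right)^{2} + 7\right)^{2} = \left(289 + 7\right)^{2} = 296^{2} = 87616$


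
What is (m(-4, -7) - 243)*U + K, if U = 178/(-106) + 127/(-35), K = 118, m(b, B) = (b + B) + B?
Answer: 2788696/1855 ≈ 1503.3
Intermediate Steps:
m(b, B) = b + 2*B (m(b, B) = (B + b) + B = b + 2*B)
U = -9846/1855 (U = 178*(-1/106) + 127*(-1/35) = -89/53 - 127/35 = -9846/1855 ≈ -5.3078)
(m(-4, -7) - 243)*U + K = ((-4 + 2*(-7)) - 243)*(-9846/1855) + 118 = ((-4 - 14) - 243)*(-9846/1855) + 118 = (-18 - 243)*(-9846/1855) + 118 = -261*(-9846/1855) + 118 = 2569806/1855 + 118 = 2788696/1855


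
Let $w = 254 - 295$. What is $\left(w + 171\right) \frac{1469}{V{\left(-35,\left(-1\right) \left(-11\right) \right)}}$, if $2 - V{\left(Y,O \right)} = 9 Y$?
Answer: $\frac{190970}{317} \approx 602.43$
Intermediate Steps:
$V{\left(Y,O \right)} = 2 - 9 Y$
$w = -41$ ($w = 254 - 295 = -41$)
$\left(w + 171\right) \frac{1469}{V{\left(-35,\left(-1\right) \left(-11\right) \right)}} = \left(-41 + 171\right) \frac{1469}{2 - -315} = 130 \frac{1469}{2 + 315} = 130 \cdot \frac{1469}{317} = \frac{190970}{317}$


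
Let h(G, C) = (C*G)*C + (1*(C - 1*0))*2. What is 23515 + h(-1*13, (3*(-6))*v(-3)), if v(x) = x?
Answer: -14285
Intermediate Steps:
h(G, C) = 2*C + G*C**2 (h(G, C) = G*C**2 + (1*(C + 0))*2 = G*C**2 + (1*C)*2 = G*C**2 + C*2 = G*C**2 + 2*C = 2*C + G*C**2)
23515 + h(-1*13, (3*(-6))*v(-3)) = 23515 + ((3*(-6))*(-3))*(2 + ((3*(-6))*(-3))*(-1*13)) = 23515 + (-18*(-3))*(2 - 18*(-3)*(-13)) = 23515 + 54*(2 + 54*(-13)) = 23515 + 54*(2 - 702) = 23515 + 54*(-700) = 23515 - 37800 = -14285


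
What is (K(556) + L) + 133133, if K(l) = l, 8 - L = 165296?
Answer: -31599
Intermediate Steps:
L = -165288 (L = 8 - 1*165296 = 8 - 165296 = -165288)
(K(556) + L) + 133133 = (556 - 165288) + 133133 = -164732 + 133133 = -31599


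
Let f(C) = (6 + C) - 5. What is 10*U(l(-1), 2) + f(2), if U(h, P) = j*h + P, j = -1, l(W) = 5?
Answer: -27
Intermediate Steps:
f(C) = 1 + C
U(h, P) = P - h (U(h, P) = -h + P = P - h)
10*U(l(-1), 2) + f(2) = 10*(2 - 1*5) + (1 + 2) = 10*(2 - 5) + 3 = 10*(-3) + 3 = -30 + 3 = -27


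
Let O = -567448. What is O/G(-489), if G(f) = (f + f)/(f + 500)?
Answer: 3120964/489 ≈ 6382.3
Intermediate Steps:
G(f) = 2*f/(500 + f) (G(f) = (2*f)/(500 + f) = 2*f/(500 + f))
O/G(-489) = -567448/(2*(-489)/(500 - 489)) = -567448/(2*(-489)/11) = -567448/(2*(-489)*(1/11)) = -567448/(-978/11) = -567448*(-11/978) = 3120964/489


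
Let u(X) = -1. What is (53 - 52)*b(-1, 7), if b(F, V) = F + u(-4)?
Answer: -2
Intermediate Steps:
b(F, V) = -1 + F (b(F, V) = F - 1 = -1 + F)
(53 - 52)*b(-1, 7) = (53 - 52)*(-1 - 1) = 1*(-2) = -2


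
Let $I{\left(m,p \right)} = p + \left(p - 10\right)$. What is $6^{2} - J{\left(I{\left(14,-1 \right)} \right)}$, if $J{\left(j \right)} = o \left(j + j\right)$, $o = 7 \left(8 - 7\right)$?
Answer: $204$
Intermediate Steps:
$o = 7$ ($o = 7 \cdot 1 = 7$)
$I{\left(m,p \right)} = -10 + 2 p$ ($I{\left(m,p \right)} = p + \left(-10 + p\right) = -10 + 2 p$)
$J{\left(j \right)} = 14 j$ ($J{\left(j \right)} = 7 \left(j + j\right) = 7 \cdot 2 j = 14 j$)
$6^{2} - J{\left(I{\left(14,-1 \right)} \right)} = 6^{2} - 14 \left(-10 + 2 \left(-1\right)\right) = 36 - 14 \left(-10 - 2\right) = 36 - 14 \left(-12\right) = 36 - -168 = 36 + 168 = 204$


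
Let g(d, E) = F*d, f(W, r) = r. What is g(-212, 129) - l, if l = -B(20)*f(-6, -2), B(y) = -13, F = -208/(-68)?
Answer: -10582/17 ≈ -622.47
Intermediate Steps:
F = 52/17 (F = -208*(-1/68) = 52/17 ≈ 3.0588)
g(d, E) = 52*d/17
l = -26 (l = -(-13)*(-2) = -1*26 = -26)
g(-212, 129) - l = (52/17)*(-212) - 1*(-26) = -11024/17 + 26 = -10582/17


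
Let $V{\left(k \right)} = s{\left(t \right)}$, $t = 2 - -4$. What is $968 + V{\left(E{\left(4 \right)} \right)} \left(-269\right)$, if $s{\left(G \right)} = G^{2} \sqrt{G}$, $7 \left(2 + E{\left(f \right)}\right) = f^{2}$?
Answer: $968 - 9684 \sqrt{6} \approx -22753.0$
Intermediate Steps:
$E{\left(f \right)} = -2 + \frac{f^{2}}{7}$
$t = 6$ ($t = 2 + 4 = 6$)
$s{\left(G \right)} = G^{\frac{5}{2}}$
$V{\left(k \right)} = 36 \sqrt{6}$ ($V{\left(k \right)} = 6^{\frac{5}{2}} = 36 \sqrt{6}$)
$968 + V{\left(E{\left(4 \right)} \right)} \left(-269\right) = 968 + 36 \sqrt{6} \left(-269\right) = 968 - 9684 \sqrt{6}$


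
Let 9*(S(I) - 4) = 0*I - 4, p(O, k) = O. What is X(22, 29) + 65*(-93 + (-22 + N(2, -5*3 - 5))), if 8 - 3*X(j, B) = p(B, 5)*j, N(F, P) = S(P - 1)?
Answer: -67085/9 ≈ -7453.9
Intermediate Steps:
S(I) = 32/9 (S(I) = 4 + (0*I - 4)/9 = 4 + (0 - 4)/9 = 4 + (⅑)*(-4) = 4 - 4/9 = 32/9)
N(F, P) = 32/9
X(j, B) = 8/3 - B*j/3
X(22, 29) + 65*(-93 + (-22 + N(2, -5*3 - 5))) = (8/3 - ⅓*29*22) + 65*(-93 + (-22 + 32/9)) = (8/3 - 638/3) + 65*(-93 - 166/9) = -210 + 65*(-1003/9) = -210 - 65195/9 = -67085/9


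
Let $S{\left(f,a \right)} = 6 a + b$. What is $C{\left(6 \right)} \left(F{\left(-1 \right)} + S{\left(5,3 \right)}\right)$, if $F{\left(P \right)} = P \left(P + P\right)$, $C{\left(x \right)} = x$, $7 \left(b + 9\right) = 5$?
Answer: $\frac{492}{7} \approx 70.286$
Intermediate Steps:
$b = - \frac{58}{7}$ ($b = -9 + \frac{1}{7} \cdot 5 = -9 + \frac{5}{7} = - \frac{58}{7} \approx -8.2857$)
$F{\left(P \right)} = 2 P^{2}$ ($F{\left(P \right)} = P 2 P = 2 P^{2}$)
$S{\left(f,a \right)} = - \frac{58}{7} + 6 a$ ($S{\left(f,a \right)} = 6 a - \frac{58}{7} = - \frac{58}{7} + 6 a$)
$C{\left(6 \right)} \left(F{\left(-1 \right)} + S{\left(5,3 \right)}\right) = 6 \left(2 \left(-1\right)^{2} + \left(- \frac{58}{7} + 6 \cdot 3\right)\right) = 6 \left(2 \cdot 1 + \left(- \frac{58}{7} + 18\right)\right) = 6 \left(2 + \frac{68}{7}\right) = 6 \cdot \frac{82}{7} = \frac{492}{7}$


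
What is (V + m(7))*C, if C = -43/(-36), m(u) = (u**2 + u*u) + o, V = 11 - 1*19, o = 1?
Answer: 3913/36 ≈ 108.69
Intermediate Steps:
V = -8 (V = 11 - 19 = -8)
m(u) = 1 + 2*u**2 (m(u) = (u**2 + u*u) + 1 = (u**2 + u**2) + 1 = 2*u**2 + 1 = 1 + 2*u**2)
C = 43/36 (C = -43*(-1/36) = 43/36 ≈ 1.1944)
(V + m(7))*C = (-8 + (1 + 2*7**2))*(43/36) = (-8 + (1 + 2*49))*(43/36) = (-8 + (1 + 98))*(43/36) = (-8 + 99)*(43/36) = 91*(43/36) = 3913/36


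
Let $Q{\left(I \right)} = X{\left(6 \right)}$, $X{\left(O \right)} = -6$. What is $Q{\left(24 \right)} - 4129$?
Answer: $-4135$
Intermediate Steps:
$Q{\left(I \right)} = -6$
$Q{\left(24 \right)} - 4129 = -6 - 4129 = -4135$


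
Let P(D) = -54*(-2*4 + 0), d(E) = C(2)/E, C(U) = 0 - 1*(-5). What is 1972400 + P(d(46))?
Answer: 1972832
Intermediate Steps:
C(U) = 5 (C(U) = 0 + 5 = 5)
d(E) = 5/E
P(D) = 432 (P(D) = -54*(-8 + 0) = -54*(-8) = 432)
1972400 + P(d(46)) = 1972400 + 432 = 1972832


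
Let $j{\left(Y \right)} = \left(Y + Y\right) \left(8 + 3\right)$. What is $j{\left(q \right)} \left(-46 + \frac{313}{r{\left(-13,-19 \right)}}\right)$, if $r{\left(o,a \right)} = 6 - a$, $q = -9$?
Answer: $\frac{165726}{25} \approx 6629.0$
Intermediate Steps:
$j{\left(Y \right)} = 22 Y$ ($j{\left(Y \right)} = 2 Y 11 = 22 Y$)
$j{\left(q \right)} \left(-46 + \frac{313}{r{\left(-13,-19 \right)}}\right) = 22 \left(-9\right) \left(-46 + \frac{313}{6 - -19}\right) = - 198 \left(-46 + \frac{313}{6 + 19}\right) = - 198 \left(-46 + \frac{313}{25}\right) = \left(-198\right) \left(- \frac{837}{25}\right) = \frac{165726}{25}$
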